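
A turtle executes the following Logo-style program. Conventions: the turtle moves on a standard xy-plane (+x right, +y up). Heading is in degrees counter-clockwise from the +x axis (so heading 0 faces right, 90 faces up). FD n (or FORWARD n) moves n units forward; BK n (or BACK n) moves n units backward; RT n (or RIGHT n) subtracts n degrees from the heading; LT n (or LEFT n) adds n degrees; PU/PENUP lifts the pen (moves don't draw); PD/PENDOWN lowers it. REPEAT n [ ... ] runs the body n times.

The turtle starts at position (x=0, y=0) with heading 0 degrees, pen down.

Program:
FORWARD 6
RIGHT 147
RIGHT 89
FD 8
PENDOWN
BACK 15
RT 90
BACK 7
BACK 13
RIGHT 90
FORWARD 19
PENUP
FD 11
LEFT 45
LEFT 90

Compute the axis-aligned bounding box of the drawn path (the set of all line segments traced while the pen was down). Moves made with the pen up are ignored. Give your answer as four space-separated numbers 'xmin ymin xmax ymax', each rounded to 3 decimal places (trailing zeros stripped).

Answer: -6.666 -32.739 9.914 6.632

Derivation:
Executing turtle program step by step:
Start: pos=(0,0), heading=0, pen down
FD 6: (0,0) -> (6,0) [heading=0, draw]
RT 147: heading 0 -> 213
RT 89: heading 213 -> 124
FD 8: (6,0) -> (1.526,6.632) [heading=124, draw]
PD: pen down
BK 15: (1.526,6.632) -> (9.914,-5.803) [heading=124, draw]
RT 90: heading 124 -> 34
BK 7: (9.914,-5.803) -> (4.111,-9.718) [heading=34, draw]
BK 13: (4.111,-9.718) -> (-6.666,-16.987) [heading=34, draw]
RT 90: heading 34 -> 304
FD 19: (-6.666,-16.987) -> (3.958,-32.739) [heading=304, draw]
PU: pen up
FD 11: (3.958,-32.739) -> (10.109,-41.858) [heading=304, move]
LT 45: heading 304 -> 349
LT 90: heading 349 -> 79
Final: pos=(10.109,-41.858), heading=79, 6 segment(s) drawn

Segment endpoints: x in {-6.666, 0, 1.526, 3.958, 4.111, 6, 9.914}, y in {-32.739, -16.987, -9.718, -5.803, 0, 6.632}
xmin=-6.666, ymin=-32.739, xmax=9.914, ymax=6.632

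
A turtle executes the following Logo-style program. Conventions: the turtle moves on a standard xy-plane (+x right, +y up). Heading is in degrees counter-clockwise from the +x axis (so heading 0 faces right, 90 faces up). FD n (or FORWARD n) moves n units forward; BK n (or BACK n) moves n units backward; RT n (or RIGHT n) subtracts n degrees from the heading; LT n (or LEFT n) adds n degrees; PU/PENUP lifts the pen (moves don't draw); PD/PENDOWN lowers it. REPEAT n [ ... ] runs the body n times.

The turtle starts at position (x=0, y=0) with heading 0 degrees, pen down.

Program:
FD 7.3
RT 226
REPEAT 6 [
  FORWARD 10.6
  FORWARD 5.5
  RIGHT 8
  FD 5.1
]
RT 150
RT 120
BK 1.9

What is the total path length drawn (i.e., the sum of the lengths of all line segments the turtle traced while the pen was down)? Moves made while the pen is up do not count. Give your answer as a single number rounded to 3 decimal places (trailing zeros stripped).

Answer: 136.4

Derivation:
Executing turtle program step by step:
Start: pos=(0,0), heading=0, pen down
FD 7.3: (0,0) -> (7.3,0) [heading=0, draw]
RT 226: heading 0 -> 134
REPEAT 6 [
  -- iteration 1/6 --
  FD 10.6: (7.3,0) -> (-0.063,7.625) [heading=134, draw]
  FD 5.5: (-0.063,7.625) -> (-3.884,11.581) [heading=134, draw]
  RT 8: heading 134 -> 126
  FD 5.1: (-3.884,11.581) -> (-6.882,15.707) [heading=126, draw]
  -- iteration 2/6 --
  FD 10.6: (-6.882,15.707) -> (-13.112,24.283) [heading=126, draw]
  FD 5.5: (-13.112,24.283) -> (-16.345,28.733) [heading=126, draw]
  RT 8: heading 126 -> 118
  FD 5.1: (-16.345,28.733) -> (-18.739,33.236) [heading=118, draw]
  -- iteration 3/6 --
  FD 10.6: (-18.739,33.236) -> (-23.716,42.595) [heading=118, draw]
  FD 5.5: (-23.716,42.595) -> (-26.298,47.451) [heading=118, draw]
  RT 8: heading 118 -> 110
  FD 5.1: (-26.298,47.451) -> (-28.042,52.243) [heading=110, draw]
  -- iteration 4/6 --
  FD 10.6: (-28.042,52.243) -> (-31.668,62.204) [heading=110, draw]
  FD 5.5: (-31.668,62.204) -> (-33.549,67.373) [heading=110, draw]
  RT 8: heading 110 -> 102
  FD 5.1: (-33.549,67.373) -> (-34.609,72.361) [heading=102, draw]
  -- iteration 5/6 --
  FD 10.6: (-34.609,72.361) -> (-36.813,82.729) [heading=102, draw]
  FD 5.5: (-36.813,82.729) -> (-37.956,88.109) [heading=102, draw]
  RT 8: heading 102 -> 94
  FD 5.1: (-37.956,88.109) -> (-38.312,93.197) [heading=94, draw]
  -- iteration 6/6 --
  FD 10.6: (-38.312,93.197) -> (-39.052,103.771) [heading=94, draw]
  FD 5.5: (-39.052,103.771) -> (-39.435,109.258) [heading=94, draw]
  RT 8: heading 94 -> 86
  FD 5.1: (-39.435,109.258) -> (-39.079,114.345) [heading=86, draw]
]
RT 150: heading 86 -> 296
RT 120: heading 296 -> 176
BK 1.9: (-39.079,114.345) -> (-37.184,114.213) [heading=176, draw]
Final: pos=(-37.184,114.213), heading=176, 20 segment(s) drawn

Segment lengths:
  seg 1: (0,0) -> (7.3,0), length = 7.3
  seg 2: (7.3,0) -> (-0.063,7.625), length = 10.6
  seg 3: (-0.063,7.625) -> (-3.884,11.581), length = 5.5
  seg 4: (-3.884,11.581) -> (-6.882,15.707), length = 5.1
  seg 5: (-6.882,15.707) -> (-13.112,24.283), length = 10.6
  seg 6: (-13.112,24.283) -> (-16.345,28.733), length = 5.5
  seg 7: (-16.345,28.733) -> (-18.739,33.236), length = 5.1
  seg 8: (-18.739,33.236) -> (-23.716,42.595), length = 10.6
  seg 9: (-23.716,42.595) -> (-26.298,47.451), length = 5.5
  seg 10: (-26.298,47.451) -> (-28.042,52.243), length = 5.1
  seg 11: (-28.042,52.243) -> (-31.668,62.204), length = 10.6
  seg 12: (-31.668,62.204) -> (-33.549,67.373), length = 5.5
  seg 13: (-33.549,67.373) -> (-34.609,72.361), length = 5.1
  seg 14: (-34.609,72.361) -> (-36.813,82.729), length = 10.6
  seg 15: (-36.813,82.729) -> (-37.956,88.109), length = 5.5
  seg 16: (-37.956,88.109) -> (-38.312,93.197), length = 5.1
  seg 17: (-38.312,93.197) -> (-39.052,103.771), length = 10.6
  seg 18: (-39.052,103.771) -> (-39.435,109.258), length = 5.5
  seg 19: (-39.435,109.258) -> (-39.079,114.345), length = 5.1
  seg 20: (-39.079,114.345) -> (-37.184,114.213), length = 1.9
Total = 136.4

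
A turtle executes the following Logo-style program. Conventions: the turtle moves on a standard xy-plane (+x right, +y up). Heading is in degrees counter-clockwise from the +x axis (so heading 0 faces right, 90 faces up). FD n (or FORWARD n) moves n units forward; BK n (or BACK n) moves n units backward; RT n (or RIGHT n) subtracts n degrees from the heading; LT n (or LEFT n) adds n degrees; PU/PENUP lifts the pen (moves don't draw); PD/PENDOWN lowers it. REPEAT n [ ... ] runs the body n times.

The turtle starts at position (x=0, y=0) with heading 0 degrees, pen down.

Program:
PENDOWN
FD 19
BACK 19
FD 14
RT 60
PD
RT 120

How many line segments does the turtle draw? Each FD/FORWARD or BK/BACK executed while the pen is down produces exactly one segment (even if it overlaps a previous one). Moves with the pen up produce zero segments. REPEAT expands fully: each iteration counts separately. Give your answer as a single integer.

Executing turtle program step by step:
Start: pos=(0,0), heading=0, pen down
PD: pen down
FD 19: (0,0) -> (19,0) [heading=0, draw]
BK 19: (19,0) -> (0,0) [heading=0, draw]
FD 14: (0,0) -> (14,0) [heading=0, draw]
RT 60: heading 0 -> 300
PD: pen down
RT 120: heading 300 -> 180
Final: pos=(14,0), heading=180, 3 segment(s) drawn
Segments drawn: 3

Answer: 3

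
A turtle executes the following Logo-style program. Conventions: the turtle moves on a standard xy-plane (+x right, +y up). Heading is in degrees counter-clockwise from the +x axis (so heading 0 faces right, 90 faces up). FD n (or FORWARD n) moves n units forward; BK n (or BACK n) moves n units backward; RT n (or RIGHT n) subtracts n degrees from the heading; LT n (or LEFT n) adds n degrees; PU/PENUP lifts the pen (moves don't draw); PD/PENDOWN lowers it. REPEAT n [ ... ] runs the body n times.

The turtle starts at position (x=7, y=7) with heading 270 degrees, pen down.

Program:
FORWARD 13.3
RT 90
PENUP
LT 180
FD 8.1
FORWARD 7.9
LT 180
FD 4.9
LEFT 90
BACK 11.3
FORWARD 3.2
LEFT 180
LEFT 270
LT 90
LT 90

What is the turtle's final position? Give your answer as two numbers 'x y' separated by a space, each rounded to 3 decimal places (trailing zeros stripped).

Executing turtle program step by step:
Start: pos=(7,7), heading=270, pen down
FD 13.3: (7,7) -> (7,-6.3) [heading=270, draw]
RT 90: heading 270 -> 180
PU: pen up
LT 180: heading 180 -> 0
FD 8.1: (7,-6.3) -> (15.1,-6.3) [heading=0, move]
FD 7.9: (15.1,-6.3) -> (23,-6.3) [heading=0, move]
LT 180: heading 0 -> 180
FD 4.9: (23,-6.3) -> (18.1,-6.3) [heading=180, move]
LT 90: heading 180 -> 270
BK 11.3: (18.1,-6.3) -> (18.1,5) [heading=270, move]
FD 3.2: (18.1,5) -> (18.1,1.8) [heading=270, move]
LT 180: heading 270 -> 90
LT 270: heading 90 -> 0
LT 90: heading 0 -> 90
LT 90: heading 90 -> 180
Final: pos=(18.1,1.8), heading=180, 1 segment(s) drawn

Answer: 18.1 1.8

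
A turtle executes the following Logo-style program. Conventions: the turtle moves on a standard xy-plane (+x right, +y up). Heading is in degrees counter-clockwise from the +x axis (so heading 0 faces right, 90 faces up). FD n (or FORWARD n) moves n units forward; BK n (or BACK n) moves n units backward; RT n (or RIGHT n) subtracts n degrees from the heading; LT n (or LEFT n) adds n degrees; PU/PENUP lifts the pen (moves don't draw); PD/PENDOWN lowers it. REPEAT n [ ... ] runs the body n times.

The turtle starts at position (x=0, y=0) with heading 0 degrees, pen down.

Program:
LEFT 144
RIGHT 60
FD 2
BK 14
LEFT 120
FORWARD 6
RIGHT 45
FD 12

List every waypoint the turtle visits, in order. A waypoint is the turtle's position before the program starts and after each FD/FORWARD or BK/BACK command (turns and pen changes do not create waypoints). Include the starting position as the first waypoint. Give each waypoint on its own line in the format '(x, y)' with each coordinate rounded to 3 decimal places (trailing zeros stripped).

Answer: (0, 0)
(0.209, 1.989)
(-1.254, -11.934)
(-6.736, -14.375)
(-17.939, -10.074)

Derivation:
Executing turtle program step by step:
Start: pos=(0,0), heading=0, pen down
LT 144: heading 0 -> 144
RT 60: heading 144 -> 84
FD 2: (0,0) -> (0.209,1.989) [heading=84, draw]
BK 14: (0.209,1.989) -> (-1.254,-11.934) [heading=84, draw]
LT 120: heading 84 -> 204
FD 6: (-1.254,-11.934) -> (-6.736,-14.375) [heading=204, draw]
RT 45: heading 204 -> 159
FD 12: (-6.736,-14.375) -> (-17.939,-10.074) [heading=159, draw]
Final: pos=(-17.939,-10.074), heading=159, 4 segment(s) drawn
Waypoints (5 total):
(0, 0)
(0.209, 1.989)
(-1.254, -11.934)
(-6.736, -14.375)
(-17.939, -10.074)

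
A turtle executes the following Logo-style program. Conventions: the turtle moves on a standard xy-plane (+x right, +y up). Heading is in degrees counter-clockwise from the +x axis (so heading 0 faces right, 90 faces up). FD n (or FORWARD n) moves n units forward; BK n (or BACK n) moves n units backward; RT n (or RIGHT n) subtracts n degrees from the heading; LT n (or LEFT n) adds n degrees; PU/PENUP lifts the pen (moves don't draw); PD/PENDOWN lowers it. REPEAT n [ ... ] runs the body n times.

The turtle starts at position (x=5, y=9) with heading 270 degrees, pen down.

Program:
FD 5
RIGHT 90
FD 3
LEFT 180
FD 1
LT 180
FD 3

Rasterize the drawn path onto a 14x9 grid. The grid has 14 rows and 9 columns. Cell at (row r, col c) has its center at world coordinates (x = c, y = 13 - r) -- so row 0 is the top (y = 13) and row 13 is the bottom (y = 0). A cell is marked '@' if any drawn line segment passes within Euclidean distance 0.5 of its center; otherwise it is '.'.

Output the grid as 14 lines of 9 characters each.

Answer: .........
.........
.........
.........
.....@...
.....@...
.....@...
.....@...
.....@...
@@@@@@...
.........
.........
.........
.........

Derivation:
Segment 0: (5,9) -> (5,4)
Segment 1: (5,4) -> (2,4)
Segment 2: (2,4) -> (3,4)
Segment 3: (3,4) -> (-0,4)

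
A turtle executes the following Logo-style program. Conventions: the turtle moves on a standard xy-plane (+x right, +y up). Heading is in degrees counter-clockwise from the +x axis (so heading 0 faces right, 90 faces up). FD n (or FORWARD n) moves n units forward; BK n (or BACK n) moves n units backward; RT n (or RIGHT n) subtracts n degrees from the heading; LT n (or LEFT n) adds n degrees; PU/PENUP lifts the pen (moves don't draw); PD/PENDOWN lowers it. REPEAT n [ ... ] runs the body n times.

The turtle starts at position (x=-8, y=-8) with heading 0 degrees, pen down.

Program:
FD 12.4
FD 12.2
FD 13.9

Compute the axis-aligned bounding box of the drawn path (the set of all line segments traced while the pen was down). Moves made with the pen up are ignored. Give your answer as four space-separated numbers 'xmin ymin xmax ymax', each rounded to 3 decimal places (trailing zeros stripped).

Answer: -8 -8 30.5 -8

Derivation:
Executing turtle program step by step:
Start: pos=(-8,-8), heading=0, pen down
FD 12.4: (-8,-8) -> (4.4,-8) [heading=0, draw]
FD 12.2: (4.4,-8) -> (16.6,-8) [heading=0, draw]
FD 13.9: (16.6,-8) -> (30.5,-8) [heading=0, draw]
Final: pos=(30.5,-8), heading=0, 3 segment(s) drawn

Segment endpoints: x in {-8, 4.4, 16.6, 30.5}, y in {-8}
xmin=-8, ymin=-8, xmax=30.5, ymax=-8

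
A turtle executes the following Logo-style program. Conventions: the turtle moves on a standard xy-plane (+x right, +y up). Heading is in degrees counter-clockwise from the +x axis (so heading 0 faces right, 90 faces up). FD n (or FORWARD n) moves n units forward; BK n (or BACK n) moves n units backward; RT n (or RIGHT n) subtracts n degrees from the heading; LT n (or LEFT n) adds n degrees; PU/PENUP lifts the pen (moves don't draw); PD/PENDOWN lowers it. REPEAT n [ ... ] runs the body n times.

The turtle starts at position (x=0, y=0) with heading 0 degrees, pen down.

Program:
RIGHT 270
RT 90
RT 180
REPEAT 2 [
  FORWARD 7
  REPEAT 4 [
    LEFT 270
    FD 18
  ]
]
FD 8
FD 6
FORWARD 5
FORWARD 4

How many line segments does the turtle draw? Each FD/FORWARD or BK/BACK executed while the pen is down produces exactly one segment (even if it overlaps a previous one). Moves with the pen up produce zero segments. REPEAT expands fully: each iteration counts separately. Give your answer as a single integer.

Answer: 14

Derivation:
Executing turtle program step by step:
Start: pos=(0,0), heading=0, pen down
RT 270: heading 0 -> 90
RT 90: heading 90 -> 0
RT 180: heading 0 -> 180
REPEAT 2 [
  -- iteration 1/2 --
  FD 7: (0,0) -> (-7,0) [heading=180, draw]
  REPEAT 4 [
    -- iteration 1/4 --
    LT 270: heading 180 -> 90
    FD 18: (-7,0) -> (-7,18) [heading=90, draw]
    -- iteration 2/4 --
    LT 270: heading 90 -> 0
    FD 18: (-7,18) -> (11,18) [heading=0, draw]
    -- iteration 3/4 --
    LT 270: heading 0 -> 270
    FD 18: (11,18) -> (11,0) [heading=270, draw]
    -- iteration 4/4 --
    LT 270: heading 270 -> 180
    FD 18: (11,0) -> (-7,0) [heading=180, draw]
  ]
  -- iteration 2/2 --
  FD 7: (-7,0) -> (-14,0) [heading=180, draw]
  REPEAT 4 [
    -- iteration 1/4 --
    LT 270: heading 180 -> 90
    FD 18: (-14,0) -> (-14,18) [heading=90, draw]
    -- iteration 2/4 --
    LT 270: heading 90 -> 0
    FD 18: (-14,18) -> (4,18) [heading=0, draw]
    -- iteration 3/4 --
    LT 270: heading 0 -> 270
    FD 18: (4,18) -> (4,0) [heading=270, draw]
    -- iteration 4/4 --
    LT 270: heading 270 -> 180
    FD 18: (4,0) -> (-14,0) [heading=180, draw]
  ]
]
FD 8: (-14,0) -> (-22,0) [heading=180, draw]
FD 6: (-22,0) -> (-28,0) [heading=180, draw]
FD 5: (-28,0) -> (-33,0) [heading=180, draw]
FD 4: (-33,0) -> (-37,0) [heading=180, draw]
Final: pos=(-37,0), heading=180, 14 segment(s) drawn
Segments drawn: 14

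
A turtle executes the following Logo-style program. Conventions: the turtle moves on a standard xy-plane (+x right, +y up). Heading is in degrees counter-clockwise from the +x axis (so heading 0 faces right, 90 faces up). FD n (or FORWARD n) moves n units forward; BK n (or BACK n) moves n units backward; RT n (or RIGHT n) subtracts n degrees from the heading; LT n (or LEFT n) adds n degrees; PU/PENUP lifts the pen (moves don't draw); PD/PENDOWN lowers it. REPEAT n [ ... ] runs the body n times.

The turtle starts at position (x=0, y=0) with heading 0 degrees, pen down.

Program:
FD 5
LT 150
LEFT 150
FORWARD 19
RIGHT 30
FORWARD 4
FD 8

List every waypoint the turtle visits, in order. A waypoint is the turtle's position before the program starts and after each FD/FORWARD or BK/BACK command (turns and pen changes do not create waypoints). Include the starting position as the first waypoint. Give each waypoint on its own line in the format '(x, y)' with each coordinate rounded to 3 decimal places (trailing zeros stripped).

Answer: (0, 0)
(5, 0)
(14.5, -16.454)
(14.5, -20.454)
(14.5, -28.454)

Derivation:
Executing turtle program step by step:
Start: pos=(0,0), heading=0, pen down
FD 5: (0,0) -> (5,0) [heading=0, draw]
LT 150: heading 0 -> 150
LT 150: heading 150 -> 300
FD 19: (5,0) -> (14.5,-16.454) [heading=300, draw]
RT 30: heading 300 -> 270
FD 4: (14.5,-16.454) -> (14.5,-20.454) [heading=270, draw]
FD 8: (14.5,-20.454) -> (14.5,-28.454) [heading=270, draw]
Final: pos=(14.5,-28.454), heading=270, 4 segment(s) drawn
Waypoints (5 total):
(0, 0)
(5, 0)
(14.5, -16.454)
(14.5, -20.454)
(14.5, -28.454)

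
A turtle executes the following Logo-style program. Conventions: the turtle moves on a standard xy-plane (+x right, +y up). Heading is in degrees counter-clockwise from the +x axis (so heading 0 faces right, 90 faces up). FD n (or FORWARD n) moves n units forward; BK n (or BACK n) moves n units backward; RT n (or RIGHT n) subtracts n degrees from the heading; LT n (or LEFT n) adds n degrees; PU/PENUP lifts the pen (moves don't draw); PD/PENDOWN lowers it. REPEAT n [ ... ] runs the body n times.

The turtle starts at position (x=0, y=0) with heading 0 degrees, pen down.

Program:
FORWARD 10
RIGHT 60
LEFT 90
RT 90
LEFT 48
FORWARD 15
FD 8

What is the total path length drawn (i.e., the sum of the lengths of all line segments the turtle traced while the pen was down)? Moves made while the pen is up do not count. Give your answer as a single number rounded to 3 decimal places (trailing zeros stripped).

Executing turtle program step by step:
Start: pos=(0,0), heading=0, pen down
FD 10: (0,0) -> (10,0) [heading=0, draw]
RT 60: heading 0 -> 300
LT 90: heading 300 -> 30
RT 90: heading 30 -> 300
LT 48: heading 300 -> 348
FD 15: (10,0) -> (24.672,-3.119) [heading=348, draw]
FD 8: (24.672,-3.119) -> (32.497,-4.782) [heading=348, draw]
Final: pos=(32.497,-4.782), heading=348, 3 segment(s) drawn

Segment lengths:
  seg 1: (0,0) -> (10,0), length = 10
  seg 2: (10,0) -> (24.672,-3.119), length = 15
  seg 3: (24.672,-3.119) -> (32.497,-4.782), length = 8
Total = 33

Answer: 33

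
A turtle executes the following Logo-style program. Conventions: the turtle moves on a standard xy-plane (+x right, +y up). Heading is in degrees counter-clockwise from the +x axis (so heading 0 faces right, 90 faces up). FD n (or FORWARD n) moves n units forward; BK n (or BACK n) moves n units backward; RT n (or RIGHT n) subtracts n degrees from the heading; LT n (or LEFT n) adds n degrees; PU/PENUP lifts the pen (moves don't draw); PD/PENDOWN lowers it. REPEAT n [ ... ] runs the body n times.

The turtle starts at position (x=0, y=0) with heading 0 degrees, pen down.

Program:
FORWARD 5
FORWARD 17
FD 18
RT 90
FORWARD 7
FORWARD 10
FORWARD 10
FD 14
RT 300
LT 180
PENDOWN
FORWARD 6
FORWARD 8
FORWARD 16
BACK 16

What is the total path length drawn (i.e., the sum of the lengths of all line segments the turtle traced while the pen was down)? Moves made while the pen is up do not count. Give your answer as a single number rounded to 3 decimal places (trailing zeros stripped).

Answer: 127

Derivation:
Executing turtle program step by step:
Start: pos=(0,0), heading=0, pen down
FD 5: (0,0) -> (5,0) [heading=0, draw]
FD 17: (5,0) -> (22,0) [heading=0, draw]
FD 18: (22,0) -> (40,0) [heading=0, draw]
RT 90: heading 0 -> 270
FD 7: (40,0) -> (40,-7) [heading=270, draw]
FD 10: (40,-7) -> (40,-17) [heading=270, draw]
FD 10: (40,-17) -> (40,-27) [heading=270, draw]
FD 14: (40,-27) -> (40,-41) [heading=270, draw]
RT 300: heading 270 -> 330
LT 180: heading 330 -> 150
PD: pen down
FD 6: (40,-41) -> (34.804,-38) [heading=150, draw]
FD 8: (34.804,-38) -> (27.876,-34) [heading=150, draw]
FD 16: (27.876,-34) -> (14.019,-26) [heading=150, draw]
BK 16: (14.019,-26) -> (27.876,-34) [heading=150, draw]
Final: pos=(27.876,-34), heading=150, 11 segment(s) drawn

Segment lengths:
  seg 1: (0,0) -> (5,0), length = 5
  seg 2: (5,0) -> (22,0), length = 17
  seg 3: (22,0) -> (40,0), length = 18
  seg 4: (40,0) -> (40,-7), length = 7
  seg 5: (40,-7) -> (40,-17), length = 10
  seg 6: (40,-17) -> (40,-27), length = 10
  seg 7: (40,-27) -> (40,-41), length = 14
  seg 8: (40,-41) -> (34.804,-38), length = 6
  seg 9: (34.804,-38) -> (27.876,-34), length = 8
  seg 10: (27.876,-34) -> (14.019,-26), length = 16
  seg 11: (14.019,-26) -> (27.876,-34), length = 16
Total = 127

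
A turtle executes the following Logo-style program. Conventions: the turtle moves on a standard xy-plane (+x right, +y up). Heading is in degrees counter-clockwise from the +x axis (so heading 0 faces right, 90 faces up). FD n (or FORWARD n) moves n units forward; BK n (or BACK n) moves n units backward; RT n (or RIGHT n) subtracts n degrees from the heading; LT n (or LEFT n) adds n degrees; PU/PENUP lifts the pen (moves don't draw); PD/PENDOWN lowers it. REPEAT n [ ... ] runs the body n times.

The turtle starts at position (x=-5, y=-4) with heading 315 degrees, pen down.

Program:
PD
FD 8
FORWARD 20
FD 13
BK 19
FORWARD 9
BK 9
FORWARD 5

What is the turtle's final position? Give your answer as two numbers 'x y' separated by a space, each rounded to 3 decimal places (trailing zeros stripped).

Executing turtle program step by step:
Start: pos=(-5,-4), heading=315, pen down
PD: pen down
FD 8: (-5,-4) -> (0.657,-9.657) [heading=315, draw]
FD 20: (0.657,-9.657) -> (14.799,-23.799) [heading=315, draw]
FD 13: (14.799,-23.799) -> (23.991,-32.991) [heading=315, draw]
BK 19: (23.991,-32.991) -> (10.556,-19.556) [heading=315, draw]
FD 9: (10.556,-19.556) -> (16.92,-25.92) [heading=315, draw]
BK 9: (16.92,-25.92) -> (10.556,-19.556) [heading=315, draw]
FD 5: (10.556,-19.556) -> (14.092,-23.092) [heading=315, draw]
Final: pos=(14.092,-23.092), heading=315, 7 segment(s) drawn

Answer: 14.092 -23.092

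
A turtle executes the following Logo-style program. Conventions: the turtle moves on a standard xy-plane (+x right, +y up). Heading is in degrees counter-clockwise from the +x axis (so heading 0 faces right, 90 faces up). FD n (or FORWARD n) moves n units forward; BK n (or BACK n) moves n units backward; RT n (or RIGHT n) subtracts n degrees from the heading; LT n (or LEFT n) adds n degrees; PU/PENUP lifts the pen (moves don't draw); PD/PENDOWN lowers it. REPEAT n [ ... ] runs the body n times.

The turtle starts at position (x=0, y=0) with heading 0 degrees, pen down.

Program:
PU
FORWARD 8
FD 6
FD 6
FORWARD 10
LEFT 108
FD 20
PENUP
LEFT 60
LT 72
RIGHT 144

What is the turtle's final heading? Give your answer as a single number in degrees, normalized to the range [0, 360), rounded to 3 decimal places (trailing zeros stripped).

Answer: 96

Derivation:
Executing turtle program step by step:
Start: pos=(0,0), heading=0, pen down
PU: pen up
FD 8: (0,0) -> (8,0) [heading=0, move]
FD 6: (8,0) -> (14,0) [heading=0, move]
FD 6: (14,0) -> (20,0) [heading=0, move]
FD 10: (20,0) -> (30,0) [heading=0, move]
LT 108: heading 0 -> 108
FD 20: (30,0) -> (23.82,19.021) [heading=108, move]
PU: pen up
LT 60: heading 108 -> 168
LT 72: heading 168 -> 240
RT 144: heading 240 -> 96
Final: pos=(23.82,19.021), heading=96, 0 segment(s) drawn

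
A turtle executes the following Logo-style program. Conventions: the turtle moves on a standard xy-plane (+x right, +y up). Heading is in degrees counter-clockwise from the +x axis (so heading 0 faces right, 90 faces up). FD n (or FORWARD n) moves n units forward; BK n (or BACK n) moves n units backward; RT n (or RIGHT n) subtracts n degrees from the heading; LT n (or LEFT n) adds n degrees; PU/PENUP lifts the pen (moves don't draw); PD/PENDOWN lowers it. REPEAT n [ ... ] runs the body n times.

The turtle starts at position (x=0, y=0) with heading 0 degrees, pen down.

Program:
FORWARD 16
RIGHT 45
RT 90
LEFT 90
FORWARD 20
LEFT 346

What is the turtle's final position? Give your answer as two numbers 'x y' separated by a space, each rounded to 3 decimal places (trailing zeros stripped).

Executing turtle program step by step:
Start: pos=(0,0), heading=0, pen down
FD 16: (0,0) -> (16,0) [heading=0, draw]
RT 45: heading 0 -> 315
RT 90: heading 315 -> 225
LT 90: heading 225 -> 315
FD 20: (16,0) -> (30.142,-14.142) [heading=315, draw]
LT 346: heading 315 -> 301
Final: pos=(30.142,-14.142), heading=301, 2 segment(s) drawn

Answer: 30.142 -14.142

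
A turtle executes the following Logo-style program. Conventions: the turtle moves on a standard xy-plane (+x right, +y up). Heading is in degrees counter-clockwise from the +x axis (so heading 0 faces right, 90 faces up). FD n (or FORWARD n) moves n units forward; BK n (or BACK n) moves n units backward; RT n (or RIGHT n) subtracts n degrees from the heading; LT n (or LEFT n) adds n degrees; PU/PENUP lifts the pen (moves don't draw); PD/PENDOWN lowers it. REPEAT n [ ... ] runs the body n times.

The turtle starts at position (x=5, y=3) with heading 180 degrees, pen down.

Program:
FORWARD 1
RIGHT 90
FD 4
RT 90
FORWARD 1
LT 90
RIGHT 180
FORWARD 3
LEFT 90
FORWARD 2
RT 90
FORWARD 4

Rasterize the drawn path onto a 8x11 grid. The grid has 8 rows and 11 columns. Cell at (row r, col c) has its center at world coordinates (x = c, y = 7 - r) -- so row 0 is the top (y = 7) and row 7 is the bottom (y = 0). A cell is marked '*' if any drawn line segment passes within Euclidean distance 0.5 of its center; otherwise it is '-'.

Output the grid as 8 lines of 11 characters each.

Answer: ----**-----
----**-----
----**-----
----****---
----**-*---
-------*---
-------*---
-------*---

Derivation:
Segment 0: (5,3) -> (4,3)
Segment 1: (4,3) -> (4,7)
Segment 2: (4,7) -> (5,7)
Segment 3: (5,7) -> (5,4)
Segment 4: (5,4) -> (7,4)
Segment 5: (7,4) -> (7,0)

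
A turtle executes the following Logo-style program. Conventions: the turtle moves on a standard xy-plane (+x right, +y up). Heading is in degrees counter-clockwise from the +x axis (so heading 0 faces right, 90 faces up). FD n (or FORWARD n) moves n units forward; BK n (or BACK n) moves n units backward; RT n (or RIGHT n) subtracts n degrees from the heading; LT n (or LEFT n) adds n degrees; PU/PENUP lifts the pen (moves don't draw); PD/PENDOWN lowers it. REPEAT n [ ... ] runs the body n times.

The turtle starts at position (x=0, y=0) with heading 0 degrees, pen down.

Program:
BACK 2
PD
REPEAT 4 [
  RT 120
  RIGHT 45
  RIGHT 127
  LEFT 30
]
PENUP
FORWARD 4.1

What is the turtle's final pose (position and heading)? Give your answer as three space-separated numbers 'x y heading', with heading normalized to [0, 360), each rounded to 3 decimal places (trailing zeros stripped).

Answer: 1.477 2.173 32

Derivation:
Executing turtle program step by step:
Start: pos=(0,0), heading=0, pen down
BK 2: (0,0) -> (-2,0) [heading=0, draw]
PD: pen down
REPEAT 4 [
  -- iteration 1/4 --
  RT 120: heading 0 -> 240
  RT 45: heading 240 -> 195
  RT 127: heading 195 -> 68
  LT 30: heading 68 -> 98
  -- iteration 2/4 --
  RT 120: heading 98 -> 338
  RT 45: heading 338 -> 293
  RT 127: heading 293 -> 166
  LT 30: heading 166 -> 196
  -- iteration 3/4 --
  RT 120: heading 196 -> 76
  RT 45: heading 76 -> 31
  RT 127: heading 31 -> 264
  LT 30: heading 264 -> 294
  -- iteration 4/4 --
  RT 120: heading 294 -> 174
  RT 45: heading 174 -> 129
  RT 127: heading 129 -> 2
  LT 30: heading 2 -> 32
]
PU: pen up
FD 4.1: (-2,0) -> (1.477,2.173) [heading=32, move]
Final: pos=(1.477,2.173), heading=32, 1 segment(s) drawn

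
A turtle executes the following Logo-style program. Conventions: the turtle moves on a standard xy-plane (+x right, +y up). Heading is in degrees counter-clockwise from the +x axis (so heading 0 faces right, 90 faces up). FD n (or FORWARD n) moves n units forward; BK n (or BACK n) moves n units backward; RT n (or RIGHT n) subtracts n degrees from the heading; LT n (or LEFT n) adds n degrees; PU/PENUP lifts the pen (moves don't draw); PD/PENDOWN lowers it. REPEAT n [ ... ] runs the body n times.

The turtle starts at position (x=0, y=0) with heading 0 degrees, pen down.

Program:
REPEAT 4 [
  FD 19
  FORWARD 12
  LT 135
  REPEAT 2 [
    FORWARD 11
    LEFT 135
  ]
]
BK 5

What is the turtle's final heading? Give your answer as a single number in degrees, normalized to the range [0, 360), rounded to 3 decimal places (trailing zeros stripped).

Answer: 180

Derivation:
Executing turtle program step by step:
Start: pos=(0,0), heading=0, pen down
REPEAT 4 [
  -- iteration 1/4 --
  FD 19: (0,0) -> (19,0) [heading=0, draw]
  FD 12: (19,0) -> (31,0) [heading=0, draw]
  LT 135: heading 0 -> 135
  REPEAT 2 [
    -- iteration 1/2 --
    FD 11: (31,0) -> (23.222,7.778) [heading=135, draw]
    LT 135: heading 135 -> 270
    -- iteration 2/2 --
    FD 11: (23.222,7.778) -> (23.222,-3.222) [heading=270, draw]
    LT 135: heading 270 -> 45
  ]
  -- iteration 2/4 --
  FD 19: (23.222,-3.222) -> (36.657,10.213) [heading=45, draw]
  FD 12: (36.657,10.213) -> (45.142,18.698) [heading=45, draw]
  LT 135: heading 45 -> 180
  REPEAT 2 [
    -- iteration 1/2 --
    FD 11: (45.142,18.698) -> (34.142,18.698) [heading=180, draw]
    LT 135: heading 180 -> 315
    -- iteration 2/2 --
    FD 11: (34.142,18.698) -> (41.92,10.92) [heading=315, draw]
    LT 135: heading 315 -> 90
  ]
  -- iteration 3/4 --
  FD 19: (41.92,10.92) -> (41.92,29.92) [heading=90, draw]
  FD 12: (41.92,29.92) -> (41.92,41.92) [heading=90, draw]
  LT 135: heading 90 -> 225
  REPEAT 2 [
    -- iteration 1/2 --
    FD 11: (41.92,41.92) -> (34.142,34.142) [heading=225, draw]
    LT 135: heading 225 -> 0
    -- iteration 2/2 --
    FD 11: (34.142,34.142) -> (45.142,34.142) [heading=0, draw]
    LT 135: heading 0 -> 135
  ]
  -- iteration 4/4 --
  FD 19: (45.142,34.142) -> (31.707,47.577) [heading=135, draw]
  FD 12: (31.707,47.577) -> (23.222,56.062) [heading=135, draw]
  LT 135: heading 135 -> 270
  REPEAT 2 [
    -- iteration 1/2 --
    FD 11: (23.222,56.062) -> (23.222,45.062) [heading=270, draw]
    LT 135: heading 270 -> 45
    -- iteration 2/2 --
    FD 11: (23.222,45.062) -> (31,52.841) [heading=45, draw]
    LT 135: heading 45 -> 180
  ]
]
BK 5: (31,52.841) -> (36,52.841) [heading=180, draw]
Final: pos=(36,52.841), heading=180, 17 segment(s) drawn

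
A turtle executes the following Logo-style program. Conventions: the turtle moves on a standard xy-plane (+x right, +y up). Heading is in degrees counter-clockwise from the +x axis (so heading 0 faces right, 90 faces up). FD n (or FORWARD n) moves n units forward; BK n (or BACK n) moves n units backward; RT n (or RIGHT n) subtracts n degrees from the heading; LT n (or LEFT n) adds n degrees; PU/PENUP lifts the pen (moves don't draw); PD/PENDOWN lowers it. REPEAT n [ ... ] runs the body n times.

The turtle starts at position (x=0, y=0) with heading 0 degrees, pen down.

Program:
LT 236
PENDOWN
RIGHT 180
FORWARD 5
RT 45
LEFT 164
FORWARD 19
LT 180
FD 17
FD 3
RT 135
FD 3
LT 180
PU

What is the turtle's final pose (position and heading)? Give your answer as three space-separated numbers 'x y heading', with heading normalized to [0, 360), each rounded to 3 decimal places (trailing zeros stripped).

Answer: 1.494 2.13 40

Derivation:
Executing turtle program step by step:
Start: pos=(0,0), heading=0, pen down
LT 236: heading 0 -> 236
PD: pen down
RT 180: heading 236 -> 56
FD 5: (0,0) -> (2.796,4.145) [heading=56, draw]
RT 45: heading 56 -> 11
LT 164: heading 11 -> 175
FD 19: (2.796,4.145) -> (-16.132,5.801) [heading=175, draw]
LT 180: heading 175 -> 355
FD 17: (-16.132,5.801) -> (0.804,4.319) [heading=355, draw]
FD 3: (0.804,4.319) -> (3.792,4.058) [heading=355, draw]
RT 135: heading 355 -> 220
FD 3: (3.792,4.058) -> (1.494,2.13) [heading=220, draw]
LT 180: heading 220 -> 40
PU: pen up
Final: pos=(1.494,2.13), heading=40, 5 segment(s) drawn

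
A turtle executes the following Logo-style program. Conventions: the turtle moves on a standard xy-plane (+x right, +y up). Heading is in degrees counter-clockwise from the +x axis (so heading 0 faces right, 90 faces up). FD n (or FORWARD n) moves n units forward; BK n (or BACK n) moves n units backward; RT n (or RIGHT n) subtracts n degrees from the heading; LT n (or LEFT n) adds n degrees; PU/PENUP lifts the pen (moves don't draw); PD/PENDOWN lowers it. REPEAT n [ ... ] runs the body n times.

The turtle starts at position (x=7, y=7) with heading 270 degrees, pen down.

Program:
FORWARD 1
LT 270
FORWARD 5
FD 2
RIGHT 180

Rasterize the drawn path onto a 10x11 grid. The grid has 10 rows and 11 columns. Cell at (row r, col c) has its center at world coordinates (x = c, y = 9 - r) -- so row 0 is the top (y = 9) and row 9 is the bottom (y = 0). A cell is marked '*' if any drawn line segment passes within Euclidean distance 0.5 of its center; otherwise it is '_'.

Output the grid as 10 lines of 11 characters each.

Segment 0: (7,7) -> (7,6)
Segment 1: (7,6) -> (2,6)
Segment 2: (2,6) -> (0,6)

Answer: ___________
___________
_______*___
********___
___________
___________
___________
___________
___________
___________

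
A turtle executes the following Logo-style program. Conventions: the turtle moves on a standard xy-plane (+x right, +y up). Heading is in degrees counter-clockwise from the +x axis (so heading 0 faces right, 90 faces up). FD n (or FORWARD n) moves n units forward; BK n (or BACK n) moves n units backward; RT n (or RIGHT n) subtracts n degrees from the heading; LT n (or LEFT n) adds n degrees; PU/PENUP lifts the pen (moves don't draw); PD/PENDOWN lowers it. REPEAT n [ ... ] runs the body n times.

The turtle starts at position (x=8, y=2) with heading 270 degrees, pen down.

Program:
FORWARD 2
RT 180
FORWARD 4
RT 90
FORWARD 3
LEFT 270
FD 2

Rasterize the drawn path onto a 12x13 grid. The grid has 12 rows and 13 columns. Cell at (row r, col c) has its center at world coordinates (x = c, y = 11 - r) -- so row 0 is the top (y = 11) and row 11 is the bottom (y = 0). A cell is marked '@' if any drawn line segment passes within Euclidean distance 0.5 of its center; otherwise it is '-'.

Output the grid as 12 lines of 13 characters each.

Segment 0: (8,2) -> (8,0)
Segment 1: (8,0) -> (8,4)
Segment 2: (8,4) -> (11,4)
Segment 3: (11,4) -> (11,2)

Answer: -------------
-------------
-------------
-------------
-------------
-------------
-------------
--------@@@@-
--------@--@-
--------@--@-
--------@----
--------@----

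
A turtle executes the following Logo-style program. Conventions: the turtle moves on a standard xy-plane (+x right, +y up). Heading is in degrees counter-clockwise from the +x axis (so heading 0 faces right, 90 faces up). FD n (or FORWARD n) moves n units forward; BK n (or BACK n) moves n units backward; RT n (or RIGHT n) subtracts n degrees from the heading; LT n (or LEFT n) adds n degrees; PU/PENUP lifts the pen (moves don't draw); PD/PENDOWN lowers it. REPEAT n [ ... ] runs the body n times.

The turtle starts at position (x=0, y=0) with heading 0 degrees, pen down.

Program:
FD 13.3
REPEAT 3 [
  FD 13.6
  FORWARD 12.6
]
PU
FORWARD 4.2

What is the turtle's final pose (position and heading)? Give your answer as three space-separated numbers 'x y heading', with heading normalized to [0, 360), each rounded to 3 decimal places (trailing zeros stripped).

Executing turtle program step by step:
Start: pos=(0,0), heading=0, pen down
FD 13.3: (0,0) -> (13.3,0) [heading=0, draw]
REPEAT 3 [
  -- iteration 1/3 --
  FD 13.6: (13.3,0) -> (26.9,0) [heading=0, draw]
  FD 12.6: (26.9,0) -> (39.5,0) [heading=0, draw]
  -- iteration 2/3 --
  FD 13.6: (39.5,0) -> (53.1,0) [heading=0, draw]
  FD 12.6: (53.1,0) -> (65.7,0) [heading=0, draw]
  -- iteration 3/3 --
  FD 13.6: (65.7,0) -> (79.3,0) [heading=0, draw]
  FD 12.6: (79.3,0) -> (91.9,0) [heading=0, draw]
]
PU: pen up
FD 4.2: (91.9,0) -> (96.1,0) [heading=0, move]
Final: pos=(96.1,0), heading=0, 7 segment(s) drawn

Answer: 96.1 0 0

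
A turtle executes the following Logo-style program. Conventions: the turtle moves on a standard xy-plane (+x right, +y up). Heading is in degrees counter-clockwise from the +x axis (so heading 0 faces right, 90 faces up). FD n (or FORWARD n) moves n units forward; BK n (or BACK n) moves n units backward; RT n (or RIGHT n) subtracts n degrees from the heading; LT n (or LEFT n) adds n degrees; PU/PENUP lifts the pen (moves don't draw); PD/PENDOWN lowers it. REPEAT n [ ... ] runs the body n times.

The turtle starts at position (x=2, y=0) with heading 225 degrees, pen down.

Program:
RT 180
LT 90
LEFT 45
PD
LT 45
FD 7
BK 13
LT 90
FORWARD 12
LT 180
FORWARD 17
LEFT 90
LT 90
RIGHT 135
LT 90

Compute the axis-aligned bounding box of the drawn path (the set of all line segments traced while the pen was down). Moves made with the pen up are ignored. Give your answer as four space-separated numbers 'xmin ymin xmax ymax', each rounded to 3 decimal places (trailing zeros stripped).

Executing turtle program step by step:
Start: pos=(2,0), heading=225, pen down
RT 180: heading 225 -> 45
LT 90: heading 45 -> 135
LT 45: heading 135 -> 180
PD: pen down
LT 45: heading 180 -> 225
FD 7: (2,0) -> (-2.95,-4.95) [heading=225, draw]
BK 13: (-2.95,-4.95) -> (6.243,4.243) [heading=225, draw]
LT 90: heading 225 -> 315
FD 12: (6.243,4.243) -> (14.728,-4.243) [heading=315, draw]
LT 180: heading 315 -> 135
FD 17: (14.728,-4.243) -> (2.707,7.778) [heading=135, draw]
LT 90: heading 135 -> 225
LT 90: heading 225 -> 315
RT 135: heading 315 -> 180
LT 90: heading 180 -> 270
Final: pos=(2.707,7.778), heading=270, 4 segment(s) drawn

Segment endpoints: x in {-2.95, 2, 2.707, 6.243, 14.728}, y in {-4.95, -4.243, 0, 4.243, 7.778}
xmin=-2.95, ymin=-4.95, xmax=14.728, ymax=7.778

Answer: -2.95 -4.95 14.728 7.778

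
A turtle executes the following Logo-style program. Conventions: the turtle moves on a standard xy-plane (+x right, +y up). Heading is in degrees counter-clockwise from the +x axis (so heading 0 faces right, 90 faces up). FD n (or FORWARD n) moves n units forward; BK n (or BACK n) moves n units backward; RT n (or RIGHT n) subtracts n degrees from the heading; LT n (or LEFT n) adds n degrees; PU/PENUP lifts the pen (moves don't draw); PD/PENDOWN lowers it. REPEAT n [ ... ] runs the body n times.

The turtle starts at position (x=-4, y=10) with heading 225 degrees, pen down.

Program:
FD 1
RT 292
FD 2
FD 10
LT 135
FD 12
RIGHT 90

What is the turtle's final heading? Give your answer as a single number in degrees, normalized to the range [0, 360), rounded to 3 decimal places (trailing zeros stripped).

Answer: 338

Derivation:
Executing turtle program step by step:
Start: pos=(-4,10), heading=225, pen down
FD 1: (-4,10) -> (-4.707,9.293) [heading=225, draw]
RT 292: heading 225 -> 293
FD 2: (-4.707,9.293) -> (-3.926,7.452) [heading=293, draw]
FD 10: (-3.926,7.452) -> (-0.018,-1.753) [heading=293, draw]
LT 135: heading 293 -> 68
FD 12: (-0.018,-1.753) -> (4.477,9.373) [heading=68, draw]
RT 90: heading 68 -> 338
Final: pos=(4.477,9.373), heading=338, 4 segment(s) drawn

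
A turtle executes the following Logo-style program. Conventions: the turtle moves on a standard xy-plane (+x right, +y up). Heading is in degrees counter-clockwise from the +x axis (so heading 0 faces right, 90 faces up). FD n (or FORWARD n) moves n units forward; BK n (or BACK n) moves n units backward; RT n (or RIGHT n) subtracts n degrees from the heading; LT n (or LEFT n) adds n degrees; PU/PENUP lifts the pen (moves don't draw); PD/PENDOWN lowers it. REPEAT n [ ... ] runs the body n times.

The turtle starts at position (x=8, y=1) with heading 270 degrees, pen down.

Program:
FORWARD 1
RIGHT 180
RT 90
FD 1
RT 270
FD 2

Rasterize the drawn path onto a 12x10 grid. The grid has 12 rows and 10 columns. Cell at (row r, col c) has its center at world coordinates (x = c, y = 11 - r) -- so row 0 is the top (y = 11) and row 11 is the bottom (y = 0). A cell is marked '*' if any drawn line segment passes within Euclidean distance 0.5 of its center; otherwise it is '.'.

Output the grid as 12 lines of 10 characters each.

Segment 0: (8,1) -> (8,0)
Segment 1: (8,0) -> (9,0)
Segment 2: (9,0) -> (9,2)

Answer: ..........
..........
..........
..........
..........
..........
..........
..........
..........
.........*
........**
........**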